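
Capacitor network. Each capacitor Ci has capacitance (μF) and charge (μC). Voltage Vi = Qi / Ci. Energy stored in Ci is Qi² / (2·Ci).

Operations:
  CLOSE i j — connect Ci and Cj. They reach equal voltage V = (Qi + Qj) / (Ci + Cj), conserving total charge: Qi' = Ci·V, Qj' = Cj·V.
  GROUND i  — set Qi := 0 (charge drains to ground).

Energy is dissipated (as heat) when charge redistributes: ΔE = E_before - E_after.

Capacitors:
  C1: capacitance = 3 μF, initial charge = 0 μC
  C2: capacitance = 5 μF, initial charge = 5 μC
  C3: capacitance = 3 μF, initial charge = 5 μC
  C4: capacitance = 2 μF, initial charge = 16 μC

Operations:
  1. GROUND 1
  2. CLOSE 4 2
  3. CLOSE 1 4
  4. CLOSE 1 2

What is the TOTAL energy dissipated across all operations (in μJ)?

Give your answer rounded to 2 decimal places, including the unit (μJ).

Answer: 43.44 μJ

Derivation:
Initial: C1(3μF, Q=0μC, V=0.00V), C2(5μF, Q=5μC, V=1.00V), C3(3μF, Q=5μC, V=1.67V), C4(2μF, Q=16μC, V=8.00V)
Op 1: GROUND 1: Q1=0; energy lost=0.000
Op 2: CLOSE 4-2: Q_total=21.00, C_total=7.00, V=3.00; Q4=6.00, Q2=15.00; dissipated=35.000
Op 3: CLOSE 1-4: Q_total=6.00, C_total=5.00, V=1.20; Q1=3.60, Q4=2.40; dissipated=5.400
Op 4: CLOSE 1-2: Q_total=18.60, C_total=8.00, V=2.33; Q1=6.97, Q2=11.62; dissipated=3.038
Total dissipated: 43.438 μJ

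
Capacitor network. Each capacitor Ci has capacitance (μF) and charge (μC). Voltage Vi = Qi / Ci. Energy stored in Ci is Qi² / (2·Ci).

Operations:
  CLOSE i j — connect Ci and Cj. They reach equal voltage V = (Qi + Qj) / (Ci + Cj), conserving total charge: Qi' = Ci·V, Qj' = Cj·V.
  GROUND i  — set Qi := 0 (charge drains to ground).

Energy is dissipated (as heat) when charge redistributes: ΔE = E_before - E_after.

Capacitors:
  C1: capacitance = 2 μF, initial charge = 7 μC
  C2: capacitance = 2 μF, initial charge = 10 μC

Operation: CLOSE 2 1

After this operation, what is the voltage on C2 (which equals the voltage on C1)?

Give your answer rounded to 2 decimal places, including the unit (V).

Answer: 4.25 V

Derivation:
Initial: C1(2μF, Q=7μC, V=3.50V), C2(2μF, Q=10μC, V=5.00V)
Op 1: CLOSE 2-1: Q_total=17.00, C_total=4.00, V=4.25; Q2=8.50, Q1=8.50; dissipated=1.125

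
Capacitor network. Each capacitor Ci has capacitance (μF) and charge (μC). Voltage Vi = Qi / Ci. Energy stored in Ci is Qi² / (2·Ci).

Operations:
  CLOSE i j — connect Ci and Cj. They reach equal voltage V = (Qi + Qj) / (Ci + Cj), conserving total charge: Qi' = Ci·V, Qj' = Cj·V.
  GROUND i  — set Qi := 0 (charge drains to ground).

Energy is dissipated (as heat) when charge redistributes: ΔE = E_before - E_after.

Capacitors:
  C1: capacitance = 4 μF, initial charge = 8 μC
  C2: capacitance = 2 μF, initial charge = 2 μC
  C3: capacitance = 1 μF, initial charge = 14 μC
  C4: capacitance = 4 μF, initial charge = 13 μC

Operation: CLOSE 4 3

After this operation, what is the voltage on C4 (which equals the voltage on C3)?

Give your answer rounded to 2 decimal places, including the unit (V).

Answer: 5.40 V

Derivation:
Initial: C1(4μF, Q=8μC, V=2.00V), C2(2μF, Q=2μC, V=1.00V), C3(1μF, Q=14μC, V=14.00V), C4(4μF, Q=13μC, V=3.25V)
Op 1: CLOSE 4-3: Q_total=27.00, C_total=5.00, V=5.40; Q4=21.60, Q3=5.40; dissipated=46.225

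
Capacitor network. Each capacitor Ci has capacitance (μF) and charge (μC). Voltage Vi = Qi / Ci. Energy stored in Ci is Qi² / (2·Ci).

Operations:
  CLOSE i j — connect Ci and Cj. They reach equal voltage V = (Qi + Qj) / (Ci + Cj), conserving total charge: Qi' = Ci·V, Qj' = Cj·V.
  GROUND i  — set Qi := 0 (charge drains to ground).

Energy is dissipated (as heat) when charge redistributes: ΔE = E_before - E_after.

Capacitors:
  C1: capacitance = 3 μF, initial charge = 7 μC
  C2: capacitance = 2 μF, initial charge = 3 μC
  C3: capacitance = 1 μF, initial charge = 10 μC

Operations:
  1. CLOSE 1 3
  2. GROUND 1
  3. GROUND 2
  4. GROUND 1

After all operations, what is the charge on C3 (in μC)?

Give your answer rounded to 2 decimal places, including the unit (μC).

Answer: 4.25 μC

Derivation:
Initial: C1(3μF, Q=7μC, V=2.33V), C2(2μF, Q=3μC, V=1.50V), C3(1μF, Q=10μC, V=10.00V)
Op 1: CLOSE 1-3: Q_total=17.00, C_total=4.00, V=4.25; Q1=12.75, Q3=4.25; dissipated=22.042
Op 2: GROUND 1: Q1=0; energy lost=27.094
Op 3: GROUND 2: Q2=0; energy lost=2.250
Op 4: GROUND 1: Q1=0; energy lost=0.000
Final charges: Q1=0.00, Q2=0.00, Q3=4.25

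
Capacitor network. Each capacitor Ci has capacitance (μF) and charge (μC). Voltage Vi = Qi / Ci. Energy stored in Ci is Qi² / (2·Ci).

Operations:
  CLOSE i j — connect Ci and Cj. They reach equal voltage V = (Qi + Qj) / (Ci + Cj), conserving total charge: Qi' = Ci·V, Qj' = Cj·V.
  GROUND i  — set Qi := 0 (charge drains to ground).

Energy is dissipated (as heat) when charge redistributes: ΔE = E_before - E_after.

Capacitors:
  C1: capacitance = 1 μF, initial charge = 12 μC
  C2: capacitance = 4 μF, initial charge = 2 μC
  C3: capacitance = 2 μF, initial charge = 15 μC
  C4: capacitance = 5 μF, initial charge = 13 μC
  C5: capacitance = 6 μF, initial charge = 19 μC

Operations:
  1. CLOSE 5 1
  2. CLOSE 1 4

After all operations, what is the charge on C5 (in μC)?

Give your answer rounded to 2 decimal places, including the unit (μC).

Initial: C1(1μF, Q=12μC, V=12.00V), C2(4μF, Q=2μC, V=0.50V), C3(2μF, Q=15μC, V=7.50V), C4(5μF, Q=13μC, V=2.60V), C5(6μF, Q=19μC, V=3.17V)
Op 1: CLOSE 5-1: Q_total=31.00, C_total=7.00, V=4.43; Q5=26.57, Q1=4.43; dissipated=33.440
Op 2: CLOSE 1-4: Q_total=17.43, C_total=6.00, V=2.90; Q1=2.90, Q4=14.52; dissipated=1.393
Final charges: Q1=2.90, Q2=2.00, Q3=15.00, Q4=14.52, Q5=26.57

Answer: 26.57 μC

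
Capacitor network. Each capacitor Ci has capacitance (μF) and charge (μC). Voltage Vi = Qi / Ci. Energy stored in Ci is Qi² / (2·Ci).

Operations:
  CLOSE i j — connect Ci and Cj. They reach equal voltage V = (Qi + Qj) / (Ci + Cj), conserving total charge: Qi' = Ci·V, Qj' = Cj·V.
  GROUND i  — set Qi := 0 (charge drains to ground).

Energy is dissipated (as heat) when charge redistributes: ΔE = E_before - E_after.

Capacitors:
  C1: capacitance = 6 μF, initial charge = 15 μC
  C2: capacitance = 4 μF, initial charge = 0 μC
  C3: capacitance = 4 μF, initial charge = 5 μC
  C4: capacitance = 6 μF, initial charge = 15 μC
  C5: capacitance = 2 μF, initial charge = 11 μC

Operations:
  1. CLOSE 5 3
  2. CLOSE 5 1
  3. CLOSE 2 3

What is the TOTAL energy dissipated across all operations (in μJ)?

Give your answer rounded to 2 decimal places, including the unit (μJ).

Answer: 19.17 μJ

Derivation:
Initial: C1(6μF, Q=15μC, V=2.50V), C2(4μF, Q=0μC, V=0.00V), C3(4μF, Q=5μC, V=1.25V), C4(6μF, Q=15μC, V=2.50V), C5(2μF, Q=11μC, V=5.50V)
Op 1: CLOSE 5-3: Q_total=16.00, C_total=6.00, V=2.67; Q5=5.33, Q3=10.67; dissipated=12.042
Op 2: CLOSE 5-1: Q_total=20.33, C_total=8.00, V=2.54; Q5=5.08, Q1=15.25; dissipated=0.021
Op 3: CLOSE 2-3: Q_total=10.67, C_total=8.00, V=1.33; Q2=5.33, Q3=5.33; dissipated=7.111
Total dissipated: 19.174 μJ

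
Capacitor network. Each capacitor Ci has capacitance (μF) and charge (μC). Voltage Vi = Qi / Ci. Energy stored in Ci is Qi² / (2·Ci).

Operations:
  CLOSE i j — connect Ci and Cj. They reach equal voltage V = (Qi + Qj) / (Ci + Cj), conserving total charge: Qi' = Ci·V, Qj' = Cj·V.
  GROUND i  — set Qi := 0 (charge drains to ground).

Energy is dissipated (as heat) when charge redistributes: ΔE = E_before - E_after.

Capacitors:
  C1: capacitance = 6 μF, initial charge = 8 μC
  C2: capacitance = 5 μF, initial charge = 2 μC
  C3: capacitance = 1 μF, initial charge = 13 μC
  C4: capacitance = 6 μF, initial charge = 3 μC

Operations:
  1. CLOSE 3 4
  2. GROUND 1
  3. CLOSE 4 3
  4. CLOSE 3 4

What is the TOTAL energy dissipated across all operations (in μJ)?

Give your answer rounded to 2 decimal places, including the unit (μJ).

Initial: C1(6μF, Q=8μC, V=1.33V), C2(5μF, Q=2μC, V=0.40V), C3(1μF, Q=13μC, V=13.00V), C4(6μF, Q=3μC, V=0.50V)
Op 1: CLOSE 3-4: Q_total=16.00, C_total=7.00, V=2.29; Q3=2.29, Q4=13.71; dissipated=66.964
Op 2: GROUND 1: Q1=0; energy lost=5.333
Op 3: CLOSE 4-3: Q_total=16.00, C_total=7.00, V=2.29; Q4=13.71, Q3=2.29; dissipated=0.000
Op 4: CLOSE 3-4: Q_total=16.00, C_total=7.00, V=2.29; Q3=2.29, Q4=13.71; dissipated=0.000
Total dissipated: 72.298 μJ

Answer: 72.30 μJ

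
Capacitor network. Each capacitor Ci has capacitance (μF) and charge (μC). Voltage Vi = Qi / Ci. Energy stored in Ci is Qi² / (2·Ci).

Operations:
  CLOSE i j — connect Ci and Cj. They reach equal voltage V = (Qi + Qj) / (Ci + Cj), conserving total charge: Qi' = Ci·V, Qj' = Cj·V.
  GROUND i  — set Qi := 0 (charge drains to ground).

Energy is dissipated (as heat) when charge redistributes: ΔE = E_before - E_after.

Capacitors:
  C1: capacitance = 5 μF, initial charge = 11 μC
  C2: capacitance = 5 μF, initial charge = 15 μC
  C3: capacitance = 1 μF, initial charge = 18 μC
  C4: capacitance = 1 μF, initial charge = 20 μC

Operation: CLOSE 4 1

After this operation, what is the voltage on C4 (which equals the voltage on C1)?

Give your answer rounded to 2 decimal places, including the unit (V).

Initial: C1(5μF, Q=11μC, V=2.20V), C2(5μF, Q=15μC, V=3.00V), C3(1μF, Q=18μC, V=18.00V), C4(1μF, Q=20μC, V=20.00V)
Op 1: CLOSE 4-1: Q_total=31.00, C_total=6.00, V=5.17; Q4=5.17, Q1=25.83; dissipated=132.017

Answer: 5.17 V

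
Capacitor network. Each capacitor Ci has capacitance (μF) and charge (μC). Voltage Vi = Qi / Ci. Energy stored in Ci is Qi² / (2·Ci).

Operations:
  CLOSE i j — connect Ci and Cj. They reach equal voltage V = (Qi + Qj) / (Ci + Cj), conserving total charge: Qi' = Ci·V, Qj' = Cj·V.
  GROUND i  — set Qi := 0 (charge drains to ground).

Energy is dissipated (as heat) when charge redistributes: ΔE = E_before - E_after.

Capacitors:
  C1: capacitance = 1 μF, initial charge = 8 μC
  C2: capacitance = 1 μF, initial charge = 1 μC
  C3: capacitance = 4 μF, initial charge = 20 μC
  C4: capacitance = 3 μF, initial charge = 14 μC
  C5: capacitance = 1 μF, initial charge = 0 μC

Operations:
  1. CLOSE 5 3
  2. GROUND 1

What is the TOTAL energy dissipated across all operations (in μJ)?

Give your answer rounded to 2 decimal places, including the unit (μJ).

Initial: C1(1μF, Q=8μC, V=8.00V), C2(1μF, Q=1μC, V=1.00V), C3(4μF, Q=20μC, V=5.00V), C4(3μF, Q=14μC, V=4.67V), C5(1μF, Q=0μC, V=0.00V)
Op 1: CLOSE 5-3: Q_total=20.00, C_total=5.00, V=4.00; Q5=4.00, Q3=16.00; dissipated=10.000
Op 2: GROUND 1: Q1=0; energy lost=32.000
Total dissipated: 42.000 μJ

Answer: 42.00 μJ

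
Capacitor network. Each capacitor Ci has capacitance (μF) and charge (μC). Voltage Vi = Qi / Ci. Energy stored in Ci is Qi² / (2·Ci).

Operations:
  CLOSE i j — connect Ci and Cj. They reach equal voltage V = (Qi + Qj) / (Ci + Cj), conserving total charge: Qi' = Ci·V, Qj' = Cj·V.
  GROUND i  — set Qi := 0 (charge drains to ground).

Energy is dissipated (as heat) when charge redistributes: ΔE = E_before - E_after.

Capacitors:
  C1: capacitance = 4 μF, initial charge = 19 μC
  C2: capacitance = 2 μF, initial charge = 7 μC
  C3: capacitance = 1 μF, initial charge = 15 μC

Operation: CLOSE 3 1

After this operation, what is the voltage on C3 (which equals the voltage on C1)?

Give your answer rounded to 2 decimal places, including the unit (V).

Answer: 6.80 V

Derivation:
Initial: C1(4μF, Q=19μC, V=4.75V), C2(2μF, Q=7μC, V=3.50V), C3(1μF, Q=15μC, V=15.00V)
Op 1: CLOSE 3-1: Q_total=34.00, C_total=5.00, V=6.80; Q3=6.80, Q1=27.20; dissipated=42.025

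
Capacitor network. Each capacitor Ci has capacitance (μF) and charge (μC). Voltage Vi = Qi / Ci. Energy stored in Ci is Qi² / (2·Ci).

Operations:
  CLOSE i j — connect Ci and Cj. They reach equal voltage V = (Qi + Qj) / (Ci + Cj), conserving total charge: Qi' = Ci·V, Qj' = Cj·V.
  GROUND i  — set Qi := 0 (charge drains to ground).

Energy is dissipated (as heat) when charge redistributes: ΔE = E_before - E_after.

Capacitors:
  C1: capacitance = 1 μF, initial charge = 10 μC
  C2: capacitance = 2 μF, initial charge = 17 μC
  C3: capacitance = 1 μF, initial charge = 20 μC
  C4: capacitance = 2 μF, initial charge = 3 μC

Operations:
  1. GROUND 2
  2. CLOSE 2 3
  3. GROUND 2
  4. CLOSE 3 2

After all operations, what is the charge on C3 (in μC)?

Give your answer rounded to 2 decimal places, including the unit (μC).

Answer: 2.22 μC

Derivation:
Initial: C1(1μF, Q=10μC, V=10.00V), C2(2μF, Q=17μC, V=8.50V), C3(1μF, Q=20μC, V=20.00V), C4(2μF, Q=3μC, V=1.50V)
Op 1: GROUND 2: Q2=0; energy lost=72.250
Op 2: CLOSE 2-3: Q_total=20.00, C_total=3.00, V=6.67; Q2=13.33, Q3=6.67; dissipated=133.333
Op 3: GROUND 2: Q2=0; energy lost=44.444
Op 4: CLOSE 3-2: Q_total=6.67, C_total=3.00, V=2.22; Q3=2.22, Q2=4.44; dissipated=14.815
Final charges: Q1=10.00, Q2=4.44, Q3=2.22, Q4=3.00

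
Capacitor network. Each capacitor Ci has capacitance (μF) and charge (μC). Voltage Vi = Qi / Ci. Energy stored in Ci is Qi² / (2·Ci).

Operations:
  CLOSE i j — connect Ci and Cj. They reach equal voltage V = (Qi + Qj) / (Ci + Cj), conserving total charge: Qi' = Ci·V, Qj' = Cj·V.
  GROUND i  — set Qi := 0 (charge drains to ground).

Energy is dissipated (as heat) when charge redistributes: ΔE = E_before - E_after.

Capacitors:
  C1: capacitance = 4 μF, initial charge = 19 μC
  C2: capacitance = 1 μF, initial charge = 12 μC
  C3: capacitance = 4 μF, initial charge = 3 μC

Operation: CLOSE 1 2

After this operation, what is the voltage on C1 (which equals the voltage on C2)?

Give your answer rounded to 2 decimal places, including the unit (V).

Answer: 6.20 V

Derivation:
Initial: C1(4μF, Q=19μC, V=4.75V), C2(1μF, Q=12μC, V=12.00V), C3(4μF, Q=3μC, V=0.75V)
Op 1: CLOSE 1-2: Q_total=31.00, C_total=5.00, V=6.20; Q1=24.80, Q2=6.20; dissipated=21.025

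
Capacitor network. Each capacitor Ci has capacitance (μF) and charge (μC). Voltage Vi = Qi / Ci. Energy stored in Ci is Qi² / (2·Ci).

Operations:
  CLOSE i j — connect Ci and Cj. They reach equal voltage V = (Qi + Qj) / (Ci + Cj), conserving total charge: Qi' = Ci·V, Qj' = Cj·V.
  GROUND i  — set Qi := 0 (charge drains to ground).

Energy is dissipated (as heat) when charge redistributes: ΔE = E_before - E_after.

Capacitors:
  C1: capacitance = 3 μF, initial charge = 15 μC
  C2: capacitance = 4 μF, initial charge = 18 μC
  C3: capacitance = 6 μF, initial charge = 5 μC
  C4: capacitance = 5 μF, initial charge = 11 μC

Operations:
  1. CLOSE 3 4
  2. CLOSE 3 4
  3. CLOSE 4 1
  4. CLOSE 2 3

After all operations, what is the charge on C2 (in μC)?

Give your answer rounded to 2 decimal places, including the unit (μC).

Answer: 10.69 μC

Derivation:
Initial: C1(3μF, Q=15μC, V=5.00V), C2(4μF, Q=18μC, V=4.50V), C3(6μF, Q=5μC, V=0.83V), C4(5μF, Q=11μC, V=2.20V)
Op 1: CLOSE 3-4: Q_total=16.00, C_total=11.00, V=1.45; Q3=8.73, Q4=7.27; dissipated=2.547
Op 2: CLOSE 3-4: Q_total=16.00, C_total=11.00, V=1.45; Q3=8.73, Q4=7.27; dissipated=0.000
Op 3: CLOSE 4-1: Q_total=22.27, C_total=8.00, V=2.78; Q4=13.92, Q1=8.35; dissipated=11.785
Op 4: CLOSE 2-3: Q_total=26.73, C_total=10.00, V=2.67; Q2=10.69, Q3=16.04; dissipated=11.130
Final charges: Q1=8.35, Q2=10.69, Q3=16.04, Q4=13.92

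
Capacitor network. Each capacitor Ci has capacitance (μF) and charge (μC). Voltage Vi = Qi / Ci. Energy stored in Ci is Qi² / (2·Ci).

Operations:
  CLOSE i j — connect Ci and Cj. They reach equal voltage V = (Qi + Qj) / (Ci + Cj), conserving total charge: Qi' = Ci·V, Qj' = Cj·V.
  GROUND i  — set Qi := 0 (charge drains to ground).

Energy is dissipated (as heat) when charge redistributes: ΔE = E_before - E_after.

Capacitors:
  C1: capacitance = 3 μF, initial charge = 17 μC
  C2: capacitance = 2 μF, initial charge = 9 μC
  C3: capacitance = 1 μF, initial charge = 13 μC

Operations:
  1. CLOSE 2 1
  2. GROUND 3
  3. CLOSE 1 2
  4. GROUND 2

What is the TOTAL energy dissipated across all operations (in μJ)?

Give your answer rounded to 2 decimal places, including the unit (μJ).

Initial: C1(3μF, Q=17μC, V=5.67V), C2(2μF, Q=9μC, V=4.50V), C3(1μF, Q=13μC, V=13.00V)
Op 1: CLOSE 2-1: Q_total=26.00, C_total=5.00, V=5.20; Q2=10.40, Q1=15.60; dissipated=0.817
Op 2: GROUND 3: Q3=0; energy lost=84.500
Op 3: CLOSE 1-2: Q_total=26.00, C_total=5.00, V=5.20; Q1=15.60, Q2=10.40; dissipated=0.000
Op 4: GROUND 2: Q2=0; energy lost=27.040
Total dissipated: 112.357 μJ

Answer: 112.36 μJ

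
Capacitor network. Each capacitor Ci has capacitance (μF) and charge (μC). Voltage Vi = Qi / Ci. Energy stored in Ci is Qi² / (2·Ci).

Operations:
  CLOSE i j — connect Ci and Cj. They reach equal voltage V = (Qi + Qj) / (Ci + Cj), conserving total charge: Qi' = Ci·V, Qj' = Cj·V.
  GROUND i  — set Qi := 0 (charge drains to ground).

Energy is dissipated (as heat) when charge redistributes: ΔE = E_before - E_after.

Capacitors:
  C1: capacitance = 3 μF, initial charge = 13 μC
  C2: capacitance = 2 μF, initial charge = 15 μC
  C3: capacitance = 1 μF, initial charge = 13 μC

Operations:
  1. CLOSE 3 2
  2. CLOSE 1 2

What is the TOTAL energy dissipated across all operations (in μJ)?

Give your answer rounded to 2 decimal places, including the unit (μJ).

Initial: C1(3μF, Q=13μC, V=4.33V), C2(2μF, Q=15μC, V=7.50V), C3(1μF, Q=13μC, V=13.00V)
Op 1: CLOSE 3-2: Q_total=28.00, C_total=3.00, V=9.33; Q3=9.33, Q2=18.67; dissipated=10.083
Op 2: CLOSE 1-2: Q_total=31.67, C_total=5.00, V=6.33; Q1=19.00, Q2=12.67; dissipated=15.000
Total dissipated: 25.083 μJ

Answer: 25.08 μJ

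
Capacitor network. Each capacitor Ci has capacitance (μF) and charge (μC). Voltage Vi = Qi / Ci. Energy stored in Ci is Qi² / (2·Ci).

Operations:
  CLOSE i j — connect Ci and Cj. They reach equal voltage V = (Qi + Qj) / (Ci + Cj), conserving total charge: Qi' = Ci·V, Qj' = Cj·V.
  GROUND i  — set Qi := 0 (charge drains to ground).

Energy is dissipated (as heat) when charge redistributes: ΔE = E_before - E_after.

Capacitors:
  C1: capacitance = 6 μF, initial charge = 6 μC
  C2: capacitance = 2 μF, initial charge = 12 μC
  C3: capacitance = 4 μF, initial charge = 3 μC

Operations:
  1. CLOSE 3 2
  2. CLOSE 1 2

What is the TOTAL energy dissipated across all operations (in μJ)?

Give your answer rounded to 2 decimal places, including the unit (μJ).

Answer: 20.06 μJ

Derivation:
Initial: C1(6μF, Q=6μC, V=1.00V), C2(2μF, Q=12μC, V=6.00V), C3(4μF, Q=3μC, V=0.75V)
Op 1: CLOSE 3-2: Q_total=15.00, C_total=6.00, V=2.50; Q3=10.00, Q2=5.00; dissipated=18.375
Op 2: CLOSE 1-2: Q_total=11.00, C_total=8.00, V=1.38; Q1=8.25, Q2=2.75; dissipated=1.688
Total dissipated: 20.062 μJ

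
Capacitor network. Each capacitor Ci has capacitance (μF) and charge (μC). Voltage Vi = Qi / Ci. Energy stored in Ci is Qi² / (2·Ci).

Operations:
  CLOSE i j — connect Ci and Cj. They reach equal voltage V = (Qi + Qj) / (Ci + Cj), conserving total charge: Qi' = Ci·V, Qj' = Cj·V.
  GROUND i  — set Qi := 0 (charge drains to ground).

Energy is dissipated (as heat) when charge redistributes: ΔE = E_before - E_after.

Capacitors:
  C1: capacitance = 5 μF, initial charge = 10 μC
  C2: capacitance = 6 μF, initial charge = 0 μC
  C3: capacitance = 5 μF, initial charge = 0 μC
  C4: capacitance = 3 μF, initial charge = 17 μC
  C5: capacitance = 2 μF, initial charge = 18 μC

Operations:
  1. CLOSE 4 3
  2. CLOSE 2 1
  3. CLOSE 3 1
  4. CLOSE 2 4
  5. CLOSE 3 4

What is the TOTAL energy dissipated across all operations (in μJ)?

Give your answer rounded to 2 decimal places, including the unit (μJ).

Initial: C1(5μF, Q=10μC, V=2.00V), C2(6μF, Q=0μC, V=0.00V), C3(5μF, Q=0μC, V=0.00V), C4(3μF, Q=17μC, V=5.67V), C5(2μF, Q=18μC, V=9.00V)
Op 1: CLOSE 4-3: Q_total=17.00, C_total=8.00, V=2.12; Q4=6.38, Q3=10.62; dissipated=30.104
Op 2: CLOSE 2-1: Q_total=10.00, C_total=11.00, V=0.91; Q2=5.45, Q1=4.55; dissipated=5.455
Op 3: CLOSE 3-1: Q_total=15.17, C_total=10.00, V=1.52; Q3=7.59, Q1=7.59; dissipated=1.848
Op 4: CLOSE 2-4: Q_total=11.83, C_total=9.00, V=1.31; Q2=7.89, Q4=3.94; dissipated=1.478
Op 5: CLOSE 3-4: Q_total=11.53, C_total=8.00, V=1.44; Q3=7.21, Q4=4.32; dissipated=0.039
Total dissipated: 38.924 μJ

Answer: 38.92 μJ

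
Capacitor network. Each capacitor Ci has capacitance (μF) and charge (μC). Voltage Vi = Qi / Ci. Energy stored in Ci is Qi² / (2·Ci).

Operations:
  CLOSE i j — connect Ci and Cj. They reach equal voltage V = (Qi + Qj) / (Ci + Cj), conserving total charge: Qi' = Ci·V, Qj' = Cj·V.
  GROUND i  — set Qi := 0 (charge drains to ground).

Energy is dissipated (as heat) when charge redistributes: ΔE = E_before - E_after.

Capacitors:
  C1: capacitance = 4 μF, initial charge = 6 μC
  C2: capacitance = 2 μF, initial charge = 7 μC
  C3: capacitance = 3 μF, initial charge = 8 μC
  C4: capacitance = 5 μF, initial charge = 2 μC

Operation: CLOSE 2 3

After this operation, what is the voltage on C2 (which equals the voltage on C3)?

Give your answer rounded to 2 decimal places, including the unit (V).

Initial: C1(4μF, Q=6μC, V=1.50V), C2(2μF, Q=7μC, V=3.50V), C3(3μF, Q=8μC, V=2.67V), C4(5μF, Q=2μC, V=0.40V)
Op 1: CLOSE 2-3: Q_total=15.00, C_total=5.00, V=3.00; Q2=6.00, Q3=9.00; dissipated=0.417

Answer: 3.00 V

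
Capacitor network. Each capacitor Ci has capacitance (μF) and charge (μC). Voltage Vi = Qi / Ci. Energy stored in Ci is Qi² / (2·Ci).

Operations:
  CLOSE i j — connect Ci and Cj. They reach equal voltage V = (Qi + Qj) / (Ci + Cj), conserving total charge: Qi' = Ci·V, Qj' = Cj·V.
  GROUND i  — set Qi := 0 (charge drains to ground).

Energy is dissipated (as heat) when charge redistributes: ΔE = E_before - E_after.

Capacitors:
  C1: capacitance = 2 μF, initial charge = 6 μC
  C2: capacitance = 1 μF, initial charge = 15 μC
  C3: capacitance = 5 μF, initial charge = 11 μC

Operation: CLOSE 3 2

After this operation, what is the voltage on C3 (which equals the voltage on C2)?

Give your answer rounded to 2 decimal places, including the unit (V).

Answer: 4.33 V

Derivation:
Initial: C1(2μF, Q=6μC, V=3.00V), C2(1μF, Q=15μC, V=15.00V), C3(5μF, Q=11μC, V=2.20V)
Op 1: CLOSE 3-2: Q_total=26.00, C_total=6.00, V=4.33; Q3=21.67, Q2=4.33; dissipated=68.267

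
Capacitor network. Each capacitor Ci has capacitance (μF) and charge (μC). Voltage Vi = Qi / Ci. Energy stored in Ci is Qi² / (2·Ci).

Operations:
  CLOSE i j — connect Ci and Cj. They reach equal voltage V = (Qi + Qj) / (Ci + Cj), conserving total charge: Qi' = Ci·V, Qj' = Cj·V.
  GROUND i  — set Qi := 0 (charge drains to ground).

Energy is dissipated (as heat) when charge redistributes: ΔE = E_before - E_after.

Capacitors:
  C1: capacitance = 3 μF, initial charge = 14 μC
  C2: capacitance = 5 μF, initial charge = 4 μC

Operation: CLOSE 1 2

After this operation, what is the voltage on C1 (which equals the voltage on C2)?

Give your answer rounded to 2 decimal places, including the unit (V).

Initial: C1(3μF, Q=14μC, V=4.67V), C2(5μF, Q=4μC, V=0.80V)
Op 1: CLOSE 1-2: Q_total=18.00, C_total=8.00, V=2.25; Q1=6.75, Q2=11.25; dissipated=14.017

Answer: 2.25 V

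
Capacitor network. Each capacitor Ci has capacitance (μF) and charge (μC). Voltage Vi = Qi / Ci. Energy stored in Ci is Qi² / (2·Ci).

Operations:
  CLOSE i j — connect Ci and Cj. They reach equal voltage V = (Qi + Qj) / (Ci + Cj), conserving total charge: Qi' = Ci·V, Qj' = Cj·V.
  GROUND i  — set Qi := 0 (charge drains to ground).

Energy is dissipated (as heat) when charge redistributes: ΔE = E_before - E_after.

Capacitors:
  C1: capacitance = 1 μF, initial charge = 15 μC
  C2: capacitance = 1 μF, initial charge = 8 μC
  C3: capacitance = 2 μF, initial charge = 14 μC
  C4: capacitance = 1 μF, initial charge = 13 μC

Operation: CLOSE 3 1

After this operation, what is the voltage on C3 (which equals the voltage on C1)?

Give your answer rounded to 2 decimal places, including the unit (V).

Initial: C1(1μF, Q=15μC, V=15.00V), C2(1μF, Q=8μC, V=8.00V), C3(2μF, Q=14μC, V=7.00V), C4(1μF, Q=13μC, V=13.00V)
Op 1: CLOSE 3-1: Q_total=29.00, C_total=3.00, V=9.67; Q3=19.33, Q1=9.67; dissipated=21.333

Answer: 9.67 V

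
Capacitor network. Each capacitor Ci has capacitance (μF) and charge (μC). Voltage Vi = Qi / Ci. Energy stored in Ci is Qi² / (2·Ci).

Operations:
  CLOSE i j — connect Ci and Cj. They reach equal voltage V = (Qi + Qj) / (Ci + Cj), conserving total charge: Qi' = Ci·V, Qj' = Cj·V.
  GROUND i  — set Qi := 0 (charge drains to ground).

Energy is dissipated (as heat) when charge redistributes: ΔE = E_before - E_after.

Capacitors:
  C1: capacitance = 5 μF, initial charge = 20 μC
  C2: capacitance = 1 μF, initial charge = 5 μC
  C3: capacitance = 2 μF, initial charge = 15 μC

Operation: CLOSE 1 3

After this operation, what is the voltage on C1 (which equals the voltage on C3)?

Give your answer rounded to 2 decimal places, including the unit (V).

Initial: C1(5μF, Q=20μC, V=4.00V), C2(1μF, Q=5μC, V=5.00V), C3(2μF, Q=15μC, V=7.50V)
Op 1: CLOSE 1-3: Q_total=35.00, C_total=7.00, V=5.00; Q1=25.00, Q3=10.00; dissipated=8.750

Answer: 5.00 V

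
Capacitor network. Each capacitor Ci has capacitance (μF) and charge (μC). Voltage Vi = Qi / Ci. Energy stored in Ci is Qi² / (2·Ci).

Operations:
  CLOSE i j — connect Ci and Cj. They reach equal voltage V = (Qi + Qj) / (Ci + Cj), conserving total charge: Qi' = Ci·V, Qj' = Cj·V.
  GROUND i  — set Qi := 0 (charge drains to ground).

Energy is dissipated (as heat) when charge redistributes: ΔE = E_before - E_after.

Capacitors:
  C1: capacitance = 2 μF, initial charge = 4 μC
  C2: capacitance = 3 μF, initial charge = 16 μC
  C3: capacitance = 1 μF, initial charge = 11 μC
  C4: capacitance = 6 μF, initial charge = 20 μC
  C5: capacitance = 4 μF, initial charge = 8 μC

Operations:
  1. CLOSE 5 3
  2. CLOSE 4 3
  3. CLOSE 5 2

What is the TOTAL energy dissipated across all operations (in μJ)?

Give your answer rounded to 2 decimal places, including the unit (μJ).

Initial: C1(2μF, Q=4μC, V=2.00V), C2(3μF, Q=16μC, V=5.33V), C3(1μF, Q=11μC, V=11.00V), C4(6μF, Q=20μC, V=3.33V), C5(4μF, Q=8μC, V=2.00V)
Op 1: CLOSE 5-3: Q_total=19.00, C_total=5.00, V=3.80; Q5=15.20, Q3=3.80; dissipated=32.400
Op 2: CLOSE 4-3: Q_total=23.80, C_total=7.00, V=3.40; Q4=20.40, Q3=3.40; dissipated=0.093
Op 3: CLOSE 5-2: Q_total=31.20, C_total=7.00, V=4.46; Q5=17.83, Q2=13.37; dissipated=2.015
Total dissipated: 34.509 μJ

Answer: 34.51 μJ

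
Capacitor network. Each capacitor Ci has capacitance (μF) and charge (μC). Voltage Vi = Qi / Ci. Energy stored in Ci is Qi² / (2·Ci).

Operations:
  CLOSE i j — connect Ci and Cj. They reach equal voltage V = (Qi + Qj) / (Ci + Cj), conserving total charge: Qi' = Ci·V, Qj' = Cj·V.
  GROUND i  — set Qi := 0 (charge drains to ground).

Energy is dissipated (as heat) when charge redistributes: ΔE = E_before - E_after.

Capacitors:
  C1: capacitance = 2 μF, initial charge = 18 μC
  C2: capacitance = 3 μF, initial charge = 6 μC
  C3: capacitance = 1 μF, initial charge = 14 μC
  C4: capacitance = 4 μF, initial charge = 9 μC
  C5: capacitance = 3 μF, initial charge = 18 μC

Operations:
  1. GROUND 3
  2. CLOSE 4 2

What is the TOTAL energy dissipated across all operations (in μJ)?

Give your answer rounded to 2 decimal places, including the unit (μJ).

Answer: 98.05 μJ

Derivation:
Initial: C1(2μF, Q=18μC, V=9.00V), C2(3μF, Q=6μC, V=2.00V), C3(1μF, Q=14μC, V=14.00V), C4(4μF, Q=9μC, V=2.25V), C5(3μF, Q=18μC, V=6.00V)
Op 1: GROUND 3: Q3=0; energy lost=98.000
Op 2: CLOSE 4-2: Q_total=15.00, C_total=7.00, V=2.14; Q4=8.57, Q2=6.43; dissipated=0.054
Total dissipated: 98.054 μJ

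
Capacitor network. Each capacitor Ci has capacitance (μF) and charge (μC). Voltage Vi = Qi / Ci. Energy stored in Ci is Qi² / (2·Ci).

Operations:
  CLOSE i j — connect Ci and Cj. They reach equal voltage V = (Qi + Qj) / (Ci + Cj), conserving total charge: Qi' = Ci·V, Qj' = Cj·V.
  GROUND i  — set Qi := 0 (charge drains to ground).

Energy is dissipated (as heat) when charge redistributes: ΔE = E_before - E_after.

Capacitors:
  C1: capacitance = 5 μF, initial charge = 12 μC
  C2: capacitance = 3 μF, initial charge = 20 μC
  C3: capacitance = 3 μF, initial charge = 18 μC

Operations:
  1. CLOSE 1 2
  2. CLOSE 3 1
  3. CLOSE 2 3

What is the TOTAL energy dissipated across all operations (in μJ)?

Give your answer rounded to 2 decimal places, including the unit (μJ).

Answer: 21.24 μJ

Derivation:
Initial: C1(5μF, Q=12μC, V=2.40V), C2(3μF, Q=20μC, V=6.67V), C3(3μF, Q=18μC, V=6.00V)
Op 1: CLOSE 1-2: Q_total=32.00, C_total=8.00, V=4.00; Q1=20.00, Q2=12.00; dissipated=17.067
Op 2: CLOSE 3-1: Q_total=38.00, C_total=8.00, V=4.75; Q3=14.25, Q1=23.75; dissipated=3.750
Op 3: CLOSE 2-3: Q_total=26.25, C_total=6.00, V=4.38; Q2=13.12, Q3=13.12; dissipated=0.422
Total dissipated: 21.239 μJ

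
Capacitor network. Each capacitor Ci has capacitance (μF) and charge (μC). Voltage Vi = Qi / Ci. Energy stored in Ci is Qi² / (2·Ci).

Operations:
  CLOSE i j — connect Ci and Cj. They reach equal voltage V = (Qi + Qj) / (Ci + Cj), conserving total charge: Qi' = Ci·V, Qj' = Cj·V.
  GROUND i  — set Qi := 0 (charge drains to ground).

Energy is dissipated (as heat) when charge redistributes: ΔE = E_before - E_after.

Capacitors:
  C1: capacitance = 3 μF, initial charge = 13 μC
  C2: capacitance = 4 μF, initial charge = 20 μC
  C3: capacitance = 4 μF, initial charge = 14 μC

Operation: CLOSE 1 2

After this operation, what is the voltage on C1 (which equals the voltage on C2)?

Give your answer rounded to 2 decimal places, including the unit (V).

Answer: 4.71 V

Derivation:
Initial: C1(3μF, Q=13μC, V=4.33V), C2(4μF, Q=20μC, V=5.00V), C3(4μF, Q=14μC, V=3.50V)
Op 1: CLOSE 1-2: Q_total=33.00, C_total=7.00, V=4.71; Q1=14.14, Q2=18.86; dissipated=0.381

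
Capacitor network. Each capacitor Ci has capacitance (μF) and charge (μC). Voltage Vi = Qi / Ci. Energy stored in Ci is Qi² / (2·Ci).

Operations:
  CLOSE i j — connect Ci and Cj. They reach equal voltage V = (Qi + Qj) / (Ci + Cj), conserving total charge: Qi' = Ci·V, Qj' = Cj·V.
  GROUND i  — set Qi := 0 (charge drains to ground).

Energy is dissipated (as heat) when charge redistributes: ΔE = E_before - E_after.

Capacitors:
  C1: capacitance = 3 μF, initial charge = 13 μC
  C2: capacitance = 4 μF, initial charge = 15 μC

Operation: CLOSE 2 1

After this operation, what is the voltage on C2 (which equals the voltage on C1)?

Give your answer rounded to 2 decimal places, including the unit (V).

Initial: C1(3μF, Q=13μC, V=4.33V), C2(4μF, Q=15μC, V=3.75V)
Op 1: CLOSE 2-1: Q_total=28.00, C_total=7.00, V=4.00; Q2=16.00, Q1=12.00; dissipated=0.292

Answer: 4.00 V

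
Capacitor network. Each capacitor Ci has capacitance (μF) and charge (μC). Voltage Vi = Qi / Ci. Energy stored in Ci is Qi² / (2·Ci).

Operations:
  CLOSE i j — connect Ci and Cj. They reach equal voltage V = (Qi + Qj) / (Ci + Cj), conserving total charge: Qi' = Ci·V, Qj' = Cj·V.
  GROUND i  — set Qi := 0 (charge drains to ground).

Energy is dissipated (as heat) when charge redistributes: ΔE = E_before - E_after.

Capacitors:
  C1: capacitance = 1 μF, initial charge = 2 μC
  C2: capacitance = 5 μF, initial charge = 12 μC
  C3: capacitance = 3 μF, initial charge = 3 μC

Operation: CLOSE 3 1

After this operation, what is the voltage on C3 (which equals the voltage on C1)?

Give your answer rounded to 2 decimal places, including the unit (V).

Initial: C1(1μF, Q=2μC, V=2.00V), C2(5μF, Q=12μC, V=2.40V), C3(3μF, Q=3μC, V=1.00V)
Op 1: CLOSE 3-1: Q_total=5.00, C_total=4.00, V=1.25; Q3=3.75, Q1=1.25; dissipated=0.375

Answer: 1.25 V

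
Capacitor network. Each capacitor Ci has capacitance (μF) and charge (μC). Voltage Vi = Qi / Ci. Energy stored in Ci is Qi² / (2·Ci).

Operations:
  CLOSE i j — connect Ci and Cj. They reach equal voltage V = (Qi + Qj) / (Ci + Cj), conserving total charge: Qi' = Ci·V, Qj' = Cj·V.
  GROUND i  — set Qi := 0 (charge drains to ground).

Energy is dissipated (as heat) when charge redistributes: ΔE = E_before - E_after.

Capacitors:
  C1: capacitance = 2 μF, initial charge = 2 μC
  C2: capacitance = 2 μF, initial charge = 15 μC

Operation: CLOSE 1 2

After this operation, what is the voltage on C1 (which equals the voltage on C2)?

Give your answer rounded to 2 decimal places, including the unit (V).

Answer: 4.25 V

Derivation:
Initial: C1(2μF, Q=2μC, V=1.00V), C2(2μF, Q=15μC, V=7.50V)
Op 1: CLOSE 1-2: Q_total=17.00, C_total=4.00, V=4.25; Q1=8.50, Q2=8.50; dissipated=21.125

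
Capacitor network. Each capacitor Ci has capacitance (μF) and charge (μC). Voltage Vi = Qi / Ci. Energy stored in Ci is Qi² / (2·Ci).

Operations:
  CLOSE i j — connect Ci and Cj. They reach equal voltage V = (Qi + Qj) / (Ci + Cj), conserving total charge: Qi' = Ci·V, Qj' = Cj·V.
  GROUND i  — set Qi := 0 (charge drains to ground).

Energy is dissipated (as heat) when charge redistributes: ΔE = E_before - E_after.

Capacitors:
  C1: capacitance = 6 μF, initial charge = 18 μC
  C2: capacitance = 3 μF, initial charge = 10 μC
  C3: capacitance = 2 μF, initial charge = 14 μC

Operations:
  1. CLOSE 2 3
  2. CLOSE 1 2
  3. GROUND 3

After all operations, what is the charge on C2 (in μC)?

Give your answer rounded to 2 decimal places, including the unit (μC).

Initial: C1(6μF, Q=18μC, V=3.00V), C2(3μF, Q=10μC, V=3.33V), C3(2μF, Q=14μC, V=7.00V)
Op 1: CLOSE 2-3: Q_total=24.00, C_total=5.00, V=4.80; Q2=14.40, Q3=9.60; dissipated=8.067
Op 2: CLOSE 1-2: Q_total=32.40, C_total=9.00, V=3.60; Q1=21.60, Q2=10.80; dissipated=3.240
Op 3: GROUND 3: Q3=0; energy lost=23.040
Final charges: Q1=21.60, Q2=10.80, Q3=0.00

Answer: 10.80 μC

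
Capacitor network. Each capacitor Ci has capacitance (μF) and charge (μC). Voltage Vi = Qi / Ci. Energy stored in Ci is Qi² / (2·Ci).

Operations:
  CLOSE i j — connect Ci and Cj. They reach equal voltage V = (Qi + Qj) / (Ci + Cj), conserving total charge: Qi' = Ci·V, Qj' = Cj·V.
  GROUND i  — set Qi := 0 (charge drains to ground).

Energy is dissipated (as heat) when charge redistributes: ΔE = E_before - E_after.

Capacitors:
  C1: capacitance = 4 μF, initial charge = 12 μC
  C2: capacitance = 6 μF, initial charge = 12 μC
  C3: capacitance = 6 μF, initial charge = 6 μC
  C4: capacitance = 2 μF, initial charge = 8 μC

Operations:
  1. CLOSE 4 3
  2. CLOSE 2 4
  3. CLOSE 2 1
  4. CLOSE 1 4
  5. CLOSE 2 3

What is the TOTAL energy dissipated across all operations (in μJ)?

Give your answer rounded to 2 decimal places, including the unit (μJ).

Answer: 8.83 μJ

Derivation:
Initial: C1(4μF, Q=12μC, V=3.00V), C2(6μF, Q=12μC, V=2.00V), C3(6μF, Q=6μC, V=1.00V), C4(2μF, Q=8μC, V=4.00V)
Op 1: CLOSE 4-3: Q_total=14.00, C_total=8.00, V=1.75; Q4=3.50, Q3=10.50; dissipated=6.750
Op 2: CLOSE 2-4: Q_total=15.50, C_total=8.00, V=1.94; Q2=11.62, Q4=3.88; dissipated=0.047
Op 3: CLOSE 2-1: Q_total=23.62, C_total=10.00, V=2.36; Q2=14.18, Q1=9.45; dissipated=1.355
Op 4: CLOSE 1-4: Q_total=13.32, C_total=6.00, V=2.22; Q1=8.88, Q4=4.44; dissipated=0.120
Op 5: CLOSE 2-3: Q_total=24.68, C_total=12.00, V=2.06; Q2=12.34, Q3=12.34; dissipated=0.563
Total dissipated: 8.835 μJ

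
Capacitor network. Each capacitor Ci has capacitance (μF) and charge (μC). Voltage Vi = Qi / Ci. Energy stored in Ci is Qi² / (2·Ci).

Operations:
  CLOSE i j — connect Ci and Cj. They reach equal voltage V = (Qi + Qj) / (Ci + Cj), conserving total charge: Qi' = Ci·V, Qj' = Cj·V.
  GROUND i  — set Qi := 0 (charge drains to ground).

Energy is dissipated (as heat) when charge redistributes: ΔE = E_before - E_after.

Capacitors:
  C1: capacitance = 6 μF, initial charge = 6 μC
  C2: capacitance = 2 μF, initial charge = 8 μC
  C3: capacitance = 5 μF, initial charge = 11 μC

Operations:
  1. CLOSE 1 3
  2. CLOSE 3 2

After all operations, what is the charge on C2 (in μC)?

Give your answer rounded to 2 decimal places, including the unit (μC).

Answer: 4.49 μC

Derivation:
Initial: C1(6μF, Q=6μC, V=1.00V), C2(2μF, Q=8μC, V=4.00V), C3(5μF, Q=11μC, V=2.20V)
Op 1: CLOSE 1-3: Q_total=17.00, C_total=11.00, V=1.55; Q1=9.27, Q3=7.73; dissipated=1.964
Op 2: CLOSE 3-2: Q_total=15.73, C_total=7.00, V=2.25; Q3=11.23, Q2=4.49; dissipated=4.303
Final charges: Q1=9.27, Q2=4.49, Q3=11.23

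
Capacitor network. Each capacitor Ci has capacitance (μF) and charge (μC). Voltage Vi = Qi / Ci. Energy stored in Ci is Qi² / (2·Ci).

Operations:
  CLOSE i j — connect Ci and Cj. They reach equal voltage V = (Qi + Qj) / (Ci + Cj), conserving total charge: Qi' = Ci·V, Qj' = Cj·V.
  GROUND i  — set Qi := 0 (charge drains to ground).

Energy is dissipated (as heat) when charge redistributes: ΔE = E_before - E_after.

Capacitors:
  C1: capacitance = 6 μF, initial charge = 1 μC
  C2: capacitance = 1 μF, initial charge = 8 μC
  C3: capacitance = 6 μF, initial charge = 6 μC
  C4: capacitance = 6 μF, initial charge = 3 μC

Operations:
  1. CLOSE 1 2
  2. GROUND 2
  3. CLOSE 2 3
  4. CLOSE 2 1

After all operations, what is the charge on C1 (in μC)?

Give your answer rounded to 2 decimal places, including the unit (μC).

Initial: C1(6μF, Q=1μC, V=0.17V), C2(1μF, Q=8μC, V=8.00V), C3(6μF, Q=6μC, V=1.00V), C4(6μF, Q=3μC, V=0.50V)
Op 1: CLOSE 1-2: Q_total=9.00, C_total=7.00, V=1.29; Q1=7.71, Q2=1.29; dissipated=26.298
Op 2: GROUND 2: Q2=0; energy lost=0.827
Op 3: CLOSE 2-3: Q_total=6.00, C_total=7.00, V=0.86; Q2=0.86, Q3=5.14; dissipated=0.429
Op 4: CLOSE 2-1: Q_total=8.57, C_total=7.00, V=1.22; Q2=1.22, Q1=7.35; dissipated=0.079
Final charges: Q1=7.35, Q2=1.22, Q3=5.14, Q4=3.00

Answer: 7.35 μC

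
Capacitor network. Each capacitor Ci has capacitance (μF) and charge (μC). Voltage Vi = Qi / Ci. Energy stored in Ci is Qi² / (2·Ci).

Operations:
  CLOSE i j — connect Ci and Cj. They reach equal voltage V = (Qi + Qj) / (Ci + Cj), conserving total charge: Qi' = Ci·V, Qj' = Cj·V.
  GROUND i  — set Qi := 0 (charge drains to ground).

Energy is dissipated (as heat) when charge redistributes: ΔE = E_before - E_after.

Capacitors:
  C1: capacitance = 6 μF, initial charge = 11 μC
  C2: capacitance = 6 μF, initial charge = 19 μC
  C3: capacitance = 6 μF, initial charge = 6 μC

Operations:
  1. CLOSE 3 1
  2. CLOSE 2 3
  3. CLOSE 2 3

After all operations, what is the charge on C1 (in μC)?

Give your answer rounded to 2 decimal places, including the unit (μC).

Answer: 8.50 μC

Derivation:
Initial: C1(6μF, Q=11μC, V=1.83V), C2(6μF, Q=19μC, V=3.17V), C3(6μF, Q=6μC, V=1.00V)
Op 1: CLOSE 3-1: Q_total=17.00, C_total=12.00, V=1.42; Q3=8.50, Q1=8.50; dissipated=1.042
Op 2: CLOSE 2-3: Q_total=27.50, C_total=12.00, V=2.29; Q2=13.75, Q3=13.75; dissipated=4.594
Op 3: CLOSE 2-3: Q_total=27.50, C_total=12.00, V=2.29; Q2=13.75, Q3=13.75; dissipated=0.000
Final charges: Q1=8.50, Q2=13.75, Q3=13.75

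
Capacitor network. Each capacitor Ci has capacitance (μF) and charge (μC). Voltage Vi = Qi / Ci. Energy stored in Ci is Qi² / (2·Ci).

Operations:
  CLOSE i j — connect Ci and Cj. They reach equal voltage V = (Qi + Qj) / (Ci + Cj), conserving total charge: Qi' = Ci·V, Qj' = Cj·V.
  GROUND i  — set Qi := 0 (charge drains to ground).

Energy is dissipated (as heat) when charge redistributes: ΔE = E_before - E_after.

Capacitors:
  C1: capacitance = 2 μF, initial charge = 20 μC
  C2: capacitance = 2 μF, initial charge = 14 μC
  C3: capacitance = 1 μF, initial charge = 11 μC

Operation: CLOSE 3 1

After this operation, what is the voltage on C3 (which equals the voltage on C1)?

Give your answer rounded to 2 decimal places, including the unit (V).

Initial: C1(2μF, Q=20μC, V=10.00V), C2(2μF, Q=14μC, V=7.00V), C3(1μF, Q=11μC, V=11.00V)
Op 1: CLOSE 3-1: Q_total=31.00, C_total=3.00, V=10.33; Q3=10.33, Q1=20.67; dissipated=0.333

Answer: 10.33 V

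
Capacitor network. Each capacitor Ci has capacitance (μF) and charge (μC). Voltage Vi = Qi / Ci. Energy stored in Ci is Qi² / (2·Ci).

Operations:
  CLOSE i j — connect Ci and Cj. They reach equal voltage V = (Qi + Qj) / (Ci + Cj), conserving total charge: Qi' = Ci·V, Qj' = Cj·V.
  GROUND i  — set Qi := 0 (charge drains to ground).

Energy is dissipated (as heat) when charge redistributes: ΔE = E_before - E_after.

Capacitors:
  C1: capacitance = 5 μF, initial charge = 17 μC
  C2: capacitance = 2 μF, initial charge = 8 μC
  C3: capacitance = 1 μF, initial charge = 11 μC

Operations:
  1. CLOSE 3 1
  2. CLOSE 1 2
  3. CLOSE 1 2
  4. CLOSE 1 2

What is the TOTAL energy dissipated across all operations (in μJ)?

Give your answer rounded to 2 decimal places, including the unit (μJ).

Answer: 24.38 μJ

Derivation:
Initial: C1(5μF, Q=17μC, V=3.40V), C2(2μF, Q=8μC, V=4.00V), C3(1μF, Q=11μC, V=11.00V)
Op 1: CLOSE 3-1: Q_total=28.00, C_total=6.00, V=4.67; Q3=4.67, Q1=23.33; dissipated=24.067
Op 2: CLOSE 1-2: Q_total=31.33, C_total=7.00, V=4.48; Q1=22.38, Q2=8.95; dissipated=0.317
Op 3: CLOSE 1-2: Q_total=31.33, C_total=7.00, V=4.48; Q1=22.38, Q2=8.95; dissipated=0.000
Op 4: CLOSE 1-2: Q_total=31.33, C_total=7.00, V=4.48; Q1=22.38, Q2=8.95; dissipated=0.000
Total dissipated: 24.384 μJ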